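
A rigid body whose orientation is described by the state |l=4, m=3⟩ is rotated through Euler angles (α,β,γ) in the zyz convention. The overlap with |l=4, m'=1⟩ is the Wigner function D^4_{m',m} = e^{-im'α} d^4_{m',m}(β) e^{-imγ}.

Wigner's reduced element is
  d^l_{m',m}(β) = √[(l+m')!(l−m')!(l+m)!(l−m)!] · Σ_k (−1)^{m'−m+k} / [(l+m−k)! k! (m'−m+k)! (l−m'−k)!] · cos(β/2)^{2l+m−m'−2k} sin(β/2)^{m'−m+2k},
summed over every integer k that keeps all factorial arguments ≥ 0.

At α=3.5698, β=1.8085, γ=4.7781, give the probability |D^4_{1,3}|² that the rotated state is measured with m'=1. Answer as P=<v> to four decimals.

Split into d^4_{1,3}(β=1.8085) × two z-phases.
Half-angle: c=0.618275, s=0.785962. N=√(120·6·5040·1)=1904.940944
k∈{2,3} keeps every argument non-negative
  k=2: (−1)^0·1904.9409/(240)·0.6183^6·0.7860^2 = +0.273882
  k=3: (−1)^1·1904.9409/(144)·0.6183^4·0.7860^4 = -0.737653
d^4_{1,3}(1.8085) = +0.273882 -0.737653 = -0.463770
|D^4_{1,3}|² = |d^4_{1,3}(β)|² = (-0.463770)² = 0.215083 (the z-rotation phases have unit modulus)

P=0.2151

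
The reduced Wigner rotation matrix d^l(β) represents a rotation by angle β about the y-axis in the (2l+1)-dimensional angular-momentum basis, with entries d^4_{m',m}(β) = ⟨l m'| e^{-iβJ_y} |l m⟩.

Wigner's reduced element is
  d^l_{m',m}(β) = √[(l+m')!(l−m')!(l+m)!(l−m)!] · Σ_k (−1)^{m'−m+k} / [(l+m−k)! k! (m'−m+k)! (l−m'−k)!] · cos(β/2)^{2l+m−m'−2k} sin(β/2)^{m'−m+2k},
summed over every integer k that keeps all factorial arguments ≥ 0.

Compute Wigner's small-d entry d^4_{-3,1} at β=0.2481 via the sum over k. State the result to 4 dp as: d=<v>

d=0.0030

d^4_{-3,1}(β=0.2481) via Wigner's sum:
With c≡cos(β/2)=0.992316 and s≡sin(β/2)=0.123732, N=[1·5040·120·6]^{1/2}=1904.940944
The bounds max(0,m−m')=4 and min(l+m,l−m')=5 give 2 terms
  k=4: (−1)^0·1904.9409/(144)·0.9923^4·0.1237^4 = +0.003006
  k=5: (−1)^1·1904.9409/(240)·0.9923^2·0.1237^6 = -0.000028
d^4_{-3,1}(0.2481) = +0.003006 -0.000028 = +0.002978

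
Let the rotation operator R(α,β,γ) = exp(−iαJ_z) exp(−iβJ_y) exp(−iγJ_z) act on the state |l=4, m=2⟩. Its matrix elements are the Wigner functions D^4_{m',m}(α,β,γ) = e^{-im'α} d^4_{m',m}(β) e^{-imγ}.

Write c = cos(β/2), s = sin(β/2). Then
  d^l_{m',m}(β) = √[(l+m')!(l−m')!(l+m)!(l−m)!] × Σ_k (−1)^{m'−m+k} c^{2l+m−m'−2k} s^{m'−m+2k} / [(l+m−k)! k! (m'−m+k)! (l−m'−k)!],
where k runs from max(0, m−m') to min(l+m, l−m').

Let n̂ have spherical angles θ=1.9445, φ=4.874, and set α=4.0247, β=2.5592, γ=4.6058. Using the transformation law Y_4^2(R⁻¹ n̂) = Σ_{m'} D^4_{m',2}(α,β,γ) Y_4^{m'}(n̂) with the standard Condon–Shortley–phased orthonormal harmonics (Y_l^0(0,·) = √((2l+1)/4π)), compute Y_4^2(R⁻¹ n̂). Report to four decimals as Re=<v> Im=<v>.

Need the full column D^4_{m',2} for m'=−4..4 at α=4.0247, β=2.5592, γ=4.6058.
cos(β/2)=0.287098, sin(β/2)=0.957901
d^4_{-4,2}: single k=6 term ⇒ +0.336949;  D = +0.277330+0.191371i
d^4_{-3,2}: k∈[5..6] ⇒ +0.214230 -0.794949 = -0.580719;  D = +0.558249-0.159979i
d^4_{-2,2}: k∈[4..6] ⇒ +0.085802 -0.764129 +0.708868 = +0.030541;  D = +0.012134-0.028027i
d^4_{-1,2}: k∈[3..5] ⇒ +0.024245 -0.404857 +0.901388 = +0.520776;  D = +0.237944+0.463239i
d^4_{0,2}: k∈[2..4] ⇒ +0.004875 -0.144709 +0.604097 = +0.464263;  D = -0.453754-0.098223i
d^4_{1,2}: k∈[1..3] ⇒ +0.000653 -0.036368 +0.269905 = +0.234190;  D = +0.183573-0.145416i
d^4_{2,2}: k∈[0..2] ⇒ +0.000046 -0.006166 +0.085802 = +0.079682;  D = -0.001415+0.079669i
d^4_{3,2}: k∈[0..1] ⇒ -0.000576 +0.019244 = +0.018668;  D = -0.014212-0.012104i
d^4_{4,2}: single k=0 term ⇒ +0.002719;  D = +0.002676-0.000481i
Y_4^{m'}(θ=1.9445,φ=4.874) and Σ D·Y over m':
  (+0.2773+0.1914i)·(+0.2654-0.2002i)  (+0.5582-0.1600i)·(+0.1718+0.3262i)  (+0.0121-0.0280i)·(+0.0184-0.0062i)  (+0.2379+0.4632i)·(+0.0535+0.3280i)  (-0.4538-0.0982i)·(-0.0398+0.0000i)  (+0.1836-0.1454i)·(-0.0535+0.3280i)  (-0.0014+0.0797i)·(+0.0184+0.0062i)  (-0.0142-0.0121i)·(-0.1718+0.3262i)  (+0.0027-0.0005i)·(+0.2654+0.2002i)
Y_4^2(R⁻¹ n̂) = +0.183487+0.323324i

Re=0.1835 Im=0.3233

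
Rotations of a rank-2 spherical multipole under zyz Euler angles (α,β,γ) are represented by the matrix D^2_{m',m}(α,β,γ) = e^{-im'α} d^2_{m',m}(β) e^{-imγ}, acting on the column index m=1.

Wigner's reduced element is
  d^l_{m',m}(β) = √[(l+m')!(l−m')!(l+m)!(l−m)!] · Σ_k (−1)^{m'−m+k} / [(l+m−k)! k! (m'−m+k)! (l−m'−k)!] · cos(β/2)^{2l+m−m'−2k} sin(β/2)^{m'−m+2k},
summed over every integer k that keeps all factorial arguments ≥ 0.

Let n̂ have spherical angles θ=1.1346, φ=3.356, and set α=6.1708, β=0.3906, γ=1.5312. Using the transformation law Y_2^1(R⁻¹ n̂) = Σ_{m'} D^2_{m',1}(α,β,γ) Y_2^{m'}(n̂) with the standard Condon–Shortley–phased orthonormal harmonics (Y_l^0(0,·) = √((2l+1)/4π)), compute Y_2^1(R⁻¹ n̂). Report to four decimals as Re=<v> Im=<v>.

Need the full column D^2_{m',1} for m'=−2..2 at α=6.1708, β=0.3906, γ=1.5312.
cos(β/2)=0.980989, sin(β/2)=0.194061
d^2_{-2,1}: single k=3 term ⇒ +0.014339;  D = -0.002640-0.014094i
d^2_{-1,1}: k∈[2..3] ⇒ +0.108724 -0.001418 = +0.107306;  D = -0.007804-0.107022i
d^2_{0,1}: k∈[1..2] ⇒ +0.448752 -0.017561 = +0.431191;  D = +0.017069-0.430853i
d^2_{1,1}: k∈[0..1] ⇒ +0.926099 -0.108724 = +0.817375;  D = +0.123748-0.807953i
d^2_{2,1}: single k=0 term ⇒ -0.366405;  D = -0.095741+0.353675i
Y_2^{m'}(θ=1.1346,φ=3.356) and Σ D·Y over m':
  (-0.0026-0.0141i)·(+0.2886-0.1319i)  (-0.0078-0.1070i)·(-0.2891+0.0629i)  (+0.0171-0.4309i)·(-0.1465+0.0000i)  (+0.1237-0.8080i)·(+0.2891+0.0629i)  (-0.0957+0.3537i)·(+0.2886+0.1319i)
Y_2^1(R⁻¹ n̂) = +0.016203-0.046479i

Re=0.0162 Im=-0.0465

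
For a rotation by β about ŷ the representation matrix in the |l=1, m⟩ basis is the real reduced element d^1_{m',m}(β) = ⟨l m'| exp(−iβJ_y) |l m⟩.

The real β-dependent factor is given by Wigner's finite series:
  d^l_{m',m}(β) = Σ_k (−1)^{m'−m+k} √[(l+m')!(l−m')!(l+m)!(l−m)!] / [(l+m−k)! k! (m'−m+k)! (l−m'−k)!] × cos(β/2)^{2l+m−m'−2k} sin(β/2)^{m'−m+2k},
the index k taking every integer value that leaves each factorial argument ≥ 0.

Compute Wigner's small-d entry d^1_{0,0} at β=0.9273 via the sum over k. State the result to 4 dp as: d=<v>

d^1_{0,0}(β=0.9273) via Wigner's sum:
Half-angle: c=0.894426, s=0.447216. N=√(1·1·1·1)=1.000000
k∈{0,1} keeps every argument non-negative
  k=0: (−1)^0·1.0000/(1)·0.8944^2·0.4472^0 = +0.799998
  k=1: (−1)^1·1.0000/(1)·0.8944^0·0.4472^2 = -0.200002
d^1_{0,0}(0.9273) = +0.799998 -0.200002 = +0.599996

d=0.6000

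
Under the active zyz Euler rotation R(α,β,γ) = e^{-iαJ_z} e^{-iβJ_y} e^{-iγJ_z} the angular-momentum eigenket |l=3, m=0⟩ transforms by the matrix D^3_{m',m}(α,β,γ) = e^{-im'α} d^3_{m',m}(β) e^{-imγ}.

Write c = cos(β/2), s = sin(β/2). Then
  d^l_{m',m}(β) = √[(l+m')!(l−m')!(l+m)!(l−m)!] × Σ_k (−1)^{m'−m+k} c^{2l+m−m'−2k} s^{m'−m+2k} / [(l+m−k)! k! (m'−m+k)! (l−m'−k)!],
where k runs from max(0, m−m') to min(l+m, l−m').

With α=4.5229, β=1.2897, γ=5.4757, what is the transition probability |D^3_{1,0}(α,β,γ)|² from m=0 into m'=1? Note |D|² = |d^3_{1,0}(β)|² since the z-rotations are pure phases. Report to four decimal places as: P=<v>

First d^3_{1,0}(β=1.2897), then the phase factors e^{-i(1)α} and e^{-i(0)γ}:
With c≡cos(β/2)=0.799190 and s≡sin(β/2)=0.601079, N=[24·2·6·6]^{1/2}=41.569219
k: max(0,(0)−(1))=0 … min(3+(0),3−(1))=2
  k=0: (−1)^1·41.5692/(12)·0.7992^5·0.6011^1 = -0.678847
  k=1: (−1)^2·41.5692/(4)·0.7992^3·0.6011^3 = +1.152008
  k=2: (−1)^3·41.5692/(12)·0.7992^1·0.6011^5 = -0.217219
d^3_{1,0}(1.2897) = -0.678847 +1.152008 -0.217219 = +0.255943
|D^3_{1,0}|² = |d^3_{1,0}(β)|² = (+0.255943)² = 0.065507 (the z-rotation phases have unit modulus)

P=0.0655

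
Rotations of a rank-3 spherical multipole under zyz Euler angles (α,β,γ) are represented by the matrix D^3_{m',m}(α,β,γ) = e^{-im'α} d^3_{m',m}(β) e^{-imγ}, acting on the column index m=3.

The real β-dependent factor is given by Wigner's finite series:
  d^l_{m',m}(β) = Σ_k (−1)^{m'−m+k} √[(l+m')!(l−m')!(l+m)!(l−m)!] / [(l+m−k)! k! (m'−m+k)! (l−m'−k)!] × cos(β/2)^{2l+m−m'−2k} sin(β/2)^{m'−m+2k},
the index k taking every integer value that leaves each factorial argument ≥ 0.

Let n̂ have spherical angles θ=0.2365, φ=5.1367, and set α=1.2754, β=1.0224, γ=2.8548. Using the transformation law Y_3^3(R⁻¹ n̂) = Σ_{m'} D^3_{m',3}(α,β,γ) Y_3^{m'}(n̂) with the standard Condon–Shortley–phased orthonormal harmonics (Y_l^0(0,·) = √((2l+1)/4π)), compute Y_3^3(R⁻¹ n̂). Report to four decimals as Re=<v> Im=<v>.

Need the full column D^3_{m',3} for m'=−3..3 at α=1.2754, β=1.0224, γ=2.8548.
cos(β/2)=0.872158, sin(β/2)=0.489224
d^3_{-3,3}: single k=6 term ⇒ +0.013710;  D = +0.000354+0.013706i
d^3_{-2,3}: single k=5 term ⇒ +0.059870;  D = +0.057708+0.015945i
d^3_{-1,3}: single k=4 term ⇒ +0.168759;  D = +0.090354-0.142534i
d^3_{0,3}: single k=3 term ⇒ +0.347396;  D = -0.226554-0.263357i
d^3_{1,3}: single k=2 term ⇒ +0.536343;  D = -0.490811+0.216259i
d^3_{2,3}: single k=1 term ⇒ +0.604727;  D = +0.072169+0.600406i
d^3_{3,3}: single k=0 term ⇒ +0.440120;  D = +0.433339+0.076962i
Y_3^{m'}(θ=0.2365,φ=5.1367) and Σ D·Y over m':
  (+0.0004+0.0137i)·(-0.0051-0.0016i)  (+0.0577+0.0159i)·(-0.0361+0.0409i)  (+0.0904-0.1425i)·(+0.1161+0.2571i)  (-0.2266-0.2634i)·(+0.6260+0.0000i)  (-0.4908+0.2163i)·(-0.1161+0.2571i)  (+0.0722+0.6004i)·(-0.0361-0.0409i)  (+0.4333+0.0770i)·(+0.0051-0.0016i)
Y_3^3(R⁻¹ n̂) = -0.071678-0.332654i

Re=-0.0717 Im=-0.3327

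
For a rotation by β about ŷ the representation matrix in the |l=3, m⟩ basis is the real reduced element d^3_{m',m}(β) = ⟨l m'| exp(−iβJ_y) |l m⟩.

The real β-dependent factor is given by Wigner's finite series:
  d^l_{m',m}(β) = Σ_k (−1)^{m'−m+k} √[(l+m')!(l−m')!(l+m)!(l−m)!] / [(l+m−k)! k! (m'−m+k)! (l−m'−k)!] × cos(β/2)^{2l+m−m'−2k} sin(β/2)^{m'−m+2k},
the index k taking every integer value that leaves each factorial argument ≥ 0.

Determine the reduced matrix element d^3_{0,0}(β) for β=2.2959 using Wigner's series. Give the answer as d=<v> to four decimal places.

d^3_{0,0}(β=2.2959) via Wigner's sum:
With c≡cos(β/2)=0.410358 and s≡sin(β/2)=0.911925, N=[6·6·6·6]^{1/2}=36.000000
The bounds max(0,m−m')=0 and min(l+m,l−m')=3 give 4 terms
  k=0: (−1)^0·36.0000/(36)·0.4104^6·0.9119^0 = +0.004775
  k=1: (−1)^1·36.0000/(4)·0.4104^4·0.9119^2 = -0.212232
  k=2: (−1)^2·36.0000/(4)·0.4104^2·0.9119^4 = +1.048102
  k=3: (−1)^3·36.0000/(36)·0.4104^0·0.9119^6 = -0.575114
d^3_{0,0}(2.2959) = +0.004775 -0.212232 +1.048102 -0.575114 = +0.265531

d=0.2655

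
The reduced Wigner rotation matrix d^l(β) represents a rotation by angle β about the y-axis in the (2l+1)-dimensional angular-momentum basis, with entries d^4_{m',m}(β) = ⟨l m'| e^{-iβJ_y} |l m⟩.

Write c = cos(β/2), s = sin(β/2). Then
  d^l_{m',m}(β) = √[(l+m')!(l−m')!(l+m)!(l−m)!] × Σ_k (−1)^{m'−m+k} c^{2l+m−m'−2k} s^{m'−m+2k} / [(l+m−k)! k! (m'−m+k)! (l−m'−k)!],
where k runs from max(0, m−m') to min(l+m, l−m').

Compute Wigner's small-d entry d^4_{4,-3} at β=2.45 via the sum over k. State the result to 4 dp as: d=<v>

d=-0.6254

d^4_{4,-3}(β=2.45) via Wigner's sum:
Half-angle: c=0.338946, s=0.940806. N=√(40320·1·1·5040)=14255.272709
k∈{0} keeps every argument non-negative
  k=0: (−1)^7·14255.2727/(5040)·0.3389^1·0.9408^7 = -0.625425
d^4_{4,-3}(2.45) = -0.625425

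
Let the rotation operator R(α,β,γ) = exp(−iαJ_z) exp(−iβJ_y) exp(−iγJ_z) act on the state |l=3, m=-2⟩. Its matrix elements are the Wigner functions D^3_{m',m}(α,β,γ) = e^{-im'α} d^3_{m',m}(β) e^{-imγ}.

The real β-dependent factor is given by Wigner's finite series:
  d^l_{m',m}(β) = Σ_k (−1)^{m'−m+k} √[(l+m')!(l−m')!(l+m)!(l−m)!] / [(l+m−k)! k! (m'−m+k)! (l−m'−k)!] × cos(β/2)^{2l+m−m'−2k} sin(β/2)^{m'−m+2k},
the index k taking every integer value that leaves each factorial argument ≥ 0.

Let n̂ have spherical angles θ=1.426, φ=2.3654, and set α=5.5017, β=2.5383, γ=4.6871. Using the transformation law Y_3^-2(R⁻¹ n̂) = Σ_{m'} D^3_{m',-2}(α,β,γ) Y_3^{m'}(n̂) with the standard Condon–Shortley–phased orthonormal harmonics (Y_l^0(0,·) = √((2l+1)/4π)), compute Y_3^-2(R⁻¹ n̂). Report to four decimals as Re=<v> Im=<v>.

Need the full column D^3_{m',-2} for m'=−3..3 at α=5.5017, β=2.5383, γ=4.6871.
cos(β/2)=0.297093, sin(β/2)=0.954849
d^3_{-3,-2}: single k=1 term ⇒ +0.005413;  D = +0.003974+0.003676i
d^3_{-2,-2}: k∈[0..1] ⇒ +0.000688 -0.035515 = -0.034827;  D = -0.001488-0.034795i
d^3_{-1,-2}: k∈[0..1] ⇒ -0.006989 +0.144381 = +0.137392;  D = -0.092513+0.101577i
d^3_{0,-2}: k∈[0..1] ⇒ +0.038904 -0.401867 = -0.362963;  D = +0.362499-0.018350i
d^3_{1,-2}: k∈[0..1] ⇒ -0.144381 +0.745701 = +0.601320;  D = -0.447724-0.401408i
d^3_{2,-2}: k∈[0..1] ⇒ +0.366853 -0.757892 = -0.391039;  D = +0.022825+0.390372i
d^3_{3,-2}: single k=0 term ⇒ -0.577617;  D = -0.382208+0.433080i
Y_3^{m'}(θ=1.426,φ=2.3654) and Σ D·Y over m':
  (+0.0040+0.0037i)·(+0.2779-0.2936i)  (-0.0015-0.0348i)·(+0.0027+0.1444i)  (-0.0925+0.1016i)·(+0.2044+0.2007i)  (+0.3625-0.0184i)·(-0.1559+0.0000i)  (-0.4477-0.4014i)·(-0.2044+0.2007i)  (+0.0228+0.3904i)·(+0.0027-0.1444i)  (-0.3822+0.4331i)·(-0.2779-0.2936i)
Y_3^-2(R⁻¹ n̂) = +0.373268-0.013551i

Re=0.3733 Im=-0.0136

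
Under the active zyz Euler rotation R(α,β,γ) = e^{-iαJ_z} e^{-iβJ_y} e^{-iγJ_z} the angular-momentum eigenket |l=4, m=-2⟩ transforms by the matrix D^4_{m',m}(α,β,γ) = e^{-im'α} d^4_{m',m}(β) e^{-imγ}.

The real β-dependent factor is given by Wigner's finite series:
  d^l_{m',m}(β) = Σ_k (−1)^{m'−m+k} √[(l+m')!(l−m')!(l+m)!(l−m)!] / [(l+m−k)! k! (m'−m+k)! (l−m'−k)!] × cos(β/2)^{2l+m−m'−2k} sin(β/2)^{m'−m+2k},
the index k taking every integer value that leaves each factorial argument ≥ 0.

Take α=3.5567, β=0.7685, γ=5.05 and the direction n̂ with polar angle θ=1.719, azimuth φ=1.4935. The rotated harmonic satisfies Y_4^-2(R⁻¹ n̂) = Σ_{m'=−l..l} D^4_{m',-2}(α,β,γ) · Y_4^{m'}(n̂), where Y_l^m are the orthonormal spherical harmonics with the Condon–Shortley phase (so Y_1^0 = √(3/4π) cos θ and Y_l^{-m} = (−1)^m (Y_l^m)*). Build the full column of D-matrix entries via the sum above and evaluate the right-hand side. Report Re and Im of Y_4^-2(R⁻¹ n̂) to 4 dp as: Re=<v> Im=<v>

Re=0.0298 Im=0.0764

Need the full column D^4_{m',-2} for m'=−4..4 at α=3.5567, β=0.7685, γ=5.05.
cos(β/2)=0.927080, sin(β/2)=0.374864
d^4_{-4,-2}: single k=2 term ⇒ +0.472095;  D = +0.326894-0.340608i
d^4_{-3,-2}: k∈[1..2] ⇒ +0.825577 -0.404941 = +0.420636;  D = -0.144135+0.395170i
d^4_{-2,-2}: k∈[0..2] ⇒ +0.545679 -1.070610 +0.218804 = -0.306128;  D = +0.019994+0.305474i
d^4_{-1,-2}: k∈[0..2] ⇒ -0.936116 +0.765267 -0.083413 = -0.254263;  D = -0.117519-0.225475i
d^4_{0,-2}: k∈[0..2] ⇒ +0.846392 -0.369023 +0.022625 = +0.499994;  D = -0.390280-0.312532i
d^4_{1,-2}: k∈[0..2] ⇒ -0.510178 +0.125120 -0.004091 = -0.389150;  D = -0.376059-0.100086i
d^4_{2,-2}: k∈[0..2] ⇒ +0.218804 -0.028619 +0.000390 = +0.190574;  D = -0.188290+0.029419i
d^4_{3,-2}: k∈[0..1] ⇒ -0.066207 +0.003608 = -0.062599;  D = -0.052699+0.033786i
d^4_{4,-2}: single k=0 term ⇒ +0.012620;  D = -0.006975+0.010517i
Y_4^{m'}(θ=1.719,φ=1.4935) and Σ D·Y over m':
  (+0.3269-0.3406i)·(+0.4034+0.1288i)  (-0.1441+0.3952i)·(+0.0411-0.1740i)  (+0.0200+0.3055i)·(+0.2740+0.0427i)  (-0.1175-0.2255i)·(+0.0152-0.1961i)  (-0.3903-0.3125i)·(+0.2499+0.0000i)  (-0.3761-0.1001i)·(-0.0152-0.1961i)  (-0.1883+0.0294i)·(+0.2740-0.0427i)  (-0.0527+0.0338i)·(-0.0411-0.1740i)  (-0.0070+0.0105i)·(+0.4034-0.1288i)
Y_4^-2(R⁻¹ n̂) = +0.029815+0.076420i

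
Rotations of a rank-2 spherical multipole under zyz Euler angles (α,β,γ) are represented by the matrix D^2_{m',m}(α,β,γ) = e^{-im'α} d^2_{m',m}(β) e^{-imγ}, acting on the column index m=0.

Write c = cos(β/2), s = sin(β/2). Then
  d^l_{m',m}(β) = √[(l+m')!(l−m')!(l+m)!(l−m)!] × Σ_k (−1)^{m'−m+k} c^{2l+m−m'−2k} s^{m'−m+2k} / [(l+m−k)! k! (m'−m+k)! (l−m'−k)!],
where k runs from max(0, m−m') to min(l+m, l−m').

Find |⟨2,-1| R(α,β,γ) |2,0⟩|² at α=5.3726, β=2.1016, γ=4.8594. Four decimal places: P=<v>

P=0.2859

First d^2_{-1,0}(β=2.1016), then the phase factors e^{-i(-1)α} and e^{-i(0)γ}:
c=cos(2.1016/2)=0.496877, s=sin(2.1016/2)=0.867821; N=√[1·6·2·2]=4.898979
Admissible k: 1..2 (factorial args all ≥0)
  k=1: (−1)^0·4.8990/(2)·0.4969^3·0.8678^1 = +0.260767
  k=2: (−1)^1·4.8990/(2)·0.4969^1·0.8678^3 = -0.795454
d^2_{-1,0}(2.1016) = +0.260767 -0.795454 = -0.534687
|D^2_{-1,0}|² = |d^2_{-1,0}(β)|² = (-0.534687)² = 0.285890 (the z-rotation phases have unit modulus)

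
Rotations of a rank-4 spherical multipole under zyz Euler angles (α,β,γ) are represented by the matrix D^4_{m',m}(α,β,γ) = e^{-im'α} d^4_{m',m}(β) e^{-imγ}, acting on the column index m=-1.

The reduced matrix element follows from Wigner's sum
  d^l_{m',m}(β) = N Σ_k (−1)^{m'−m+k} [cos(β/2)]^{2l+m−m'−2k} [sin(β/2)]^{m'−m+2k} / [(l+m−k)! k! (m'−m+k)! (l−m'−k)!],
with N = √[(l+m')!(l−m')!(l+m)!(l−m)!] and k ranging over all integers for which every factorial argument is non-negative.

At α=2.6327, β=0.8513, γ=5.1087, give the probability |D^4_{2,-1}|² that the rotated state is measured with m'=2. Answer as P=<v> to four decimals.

D^4_{2,-1}(2.6327,0.8513,5.1087) = e^{-i·2·2.6327}·d^4_{2,-1}(0.8513)·e^{-i·-1·5.1087}. Compute d first:
Half-angle: c=0.910771, s=0.412913. N=√(720·2·6·120)=1018.233765
Admissible k: 0..2 (factorial args all ≥0)
  k=0: (−1)^3·1018.2338/(72)·0.9108^5·0.4129^3 = -0.623929
  k=1: (−1)^4·1018.2338/(48)·0.9108^3·0.4129^5 = +0.192365
  k=2: (−1)^5·1018.2338/(240)·0.9108^1·0.4129^7 = -0.007908
d^4_{2,-1}(0.8513) = -0.623929 +0.192365 -0.007908 = -0.439472
|D^4_{2,-1}|² = |d^4_{2,-1}(β)|² = (-0.439472)² = 0.193136 (the z-rotation phases have unit modulus)

P=0.1931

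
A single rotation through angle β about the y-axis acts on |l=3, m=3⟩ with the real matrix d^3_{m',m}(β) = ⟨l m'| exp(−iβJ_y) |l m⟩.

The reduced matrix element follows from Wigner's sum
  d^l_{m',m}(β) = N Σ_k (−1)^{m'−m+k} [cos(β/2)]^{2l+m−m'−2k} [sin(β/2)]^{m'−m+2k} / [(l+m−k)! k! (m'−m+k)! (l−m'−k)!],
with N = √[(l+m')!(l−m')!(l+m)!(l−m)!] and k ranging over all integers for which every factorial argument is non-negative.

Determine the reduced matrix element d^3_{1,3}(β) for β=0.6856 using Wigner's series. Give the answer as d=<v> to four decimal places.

d^3_{1,3}(β=0.6856) via Wigner's sum:
With c≡cos(β/2)=0.941817 and s≡sin(β/2)=0.336125, N=[24·2·720·1]^{1/2}=185.903201
k: max(0,(3)−(1))=2 … min(3+(3),3−(1))=2
  k=2: (−1)^0·185.9032/(48)·0.9418^4·0.3361^2 = +0.344283
d^3_{1,3}(0.6856) = +0.344283

d=0.3443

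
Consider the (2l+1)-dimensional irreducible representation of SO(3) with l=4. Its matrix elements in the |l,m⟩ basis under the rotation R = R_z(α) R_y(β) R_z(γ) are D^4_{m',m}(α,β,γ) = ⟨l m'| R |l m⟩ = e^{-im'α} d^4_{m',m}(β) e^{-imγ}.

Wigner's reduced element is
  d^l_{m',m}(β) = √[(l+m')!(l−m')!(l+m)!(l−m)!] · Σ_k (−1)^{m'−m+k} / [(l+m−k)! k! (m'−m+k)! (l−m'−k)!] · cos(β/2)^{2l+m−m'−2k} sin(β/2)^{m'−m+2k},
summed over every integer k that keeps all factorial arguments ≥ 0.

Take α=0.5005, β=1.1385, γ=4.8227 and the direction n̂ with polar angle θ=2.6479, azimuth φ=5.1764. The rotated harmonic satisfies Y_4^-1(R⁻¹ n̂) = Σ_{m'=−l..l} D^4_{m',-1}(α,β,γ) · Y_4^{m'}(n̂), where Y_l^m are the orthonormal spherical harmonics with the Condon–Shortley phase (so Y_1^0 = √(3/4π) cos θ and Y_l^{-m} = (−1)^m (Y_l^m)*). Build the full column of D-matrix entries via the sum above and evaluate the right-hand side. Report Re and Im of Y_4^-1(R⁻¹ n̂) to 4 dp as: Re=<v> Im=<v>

Need the full column D^4_{m',-1} for m'=−4..4 at α=0.5005, β=1.1385, γ=4.8227.
cos(β/2)=0.842305, sin(β/2)=0.539000
d^4_{-4,-1}: single k=3 term ⇒ +0.496832;  D = +0.425750+0.256084i
d^4_{-3,-1}: k∈[2..3] ⇒ +0.823505 -0.562023 = +0.261482;  D = +0.261262+0.010722i
d^4_{-2,-1}: k∈[1..3] ⇒ +0.687880 -1.408386 +0.384476 = -0.336030;  D = -0.301177+0.149025i
d^4_{-1,-1}: k∈[0..3] ⇒ +0.253371 -1.556278 +1.274548 -0.173970 = -0.202329;  D = -0.116042+0.165744i
d^4_{0,-1}: k∈[0..3] ⇒ -0.725089 +1.781483 -0.729492 +0.049786 = +0.376688;  D = +0.041469-0.374398i
d^4_{1,-1}: k∈[0..3] ⇒ +1.037519 -1.274548 +0.260955 -0.007124 = +0.016802;  D = -0.006391-0.015539i
d^4_{2,-1}: k∈[0..2] ⇒ -0.938924 +0.576714 -0.047231 = -0.409441;  D = +0.318343+0.257488i
d^4_{3,-1}: k∈[0..1] ⇒ +0.562023 -0.138084 = +0.423939;  D = -0.417119-0.075734i
d^4_{4,-1}: single k=0 term ⇒ -0.203446;  D = +0.193061-0.064170i
Y_4^{m'}(θ=2.6479,φ=5.1764) and Σ D·Y over m':
  (+0.4257+0.2561i)·(-0.0063-0.0214i)  (+0.2613+0.0107i)·(+0.1154+0.0209i)  (-0.3012+0.1490i)·(-0.1994+0.2663i)  (-0.1160+0.1657i)·(-0.2145-0.4287i)  (+0.0415-0.3744i)·(+0.0828+0.0000i)  (-0.0064-0.0155i)·(+0.2145-0.4287i)  (+0.3183+0.2575i)·(-0.1994-0.2663i)  (-0.4171-0.0757i)·(-0.1154+0.0209i)  (+0.1931-0.0642i)·(-0.0063+0.0214i)
Y_4^-1(R⁻¹ n̂) = +0.199428-0.262866i

Re=0.1994 Im=-0.2629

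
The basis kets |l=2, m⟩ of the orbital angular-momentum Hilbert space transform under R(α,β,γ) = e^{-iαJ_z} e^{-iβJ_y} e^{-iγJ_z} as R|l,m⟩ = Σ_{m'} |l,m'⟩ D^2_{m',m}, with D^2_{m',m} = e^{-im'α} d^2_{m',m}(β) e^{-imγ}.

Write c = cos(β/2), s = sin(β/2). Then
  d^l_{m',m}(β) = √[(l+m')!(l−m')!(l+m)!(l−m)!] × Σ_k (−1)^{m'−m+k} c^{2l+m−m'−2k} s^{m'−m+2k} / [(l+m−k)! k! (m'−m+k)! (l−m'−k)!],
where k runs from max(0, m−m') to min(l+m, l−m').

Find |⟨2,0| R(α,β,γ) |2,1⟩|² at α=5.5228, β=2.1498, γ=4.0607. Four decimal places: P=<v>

D^2_{0,1}(5.5228,2.1498,4.0607) = e^{-i·0·5.5228}·d^2_{0,1}(2.1498)·e^{-i·1·4.0607}. Compute d first:
With c≡cos(β/2)=0.475820 and s≡sin(β/2)=0.879543, N=[2·2·6·1]^{1/2}=4.898979
k∈{1,2} keeps every argument non-negative
  k=1: (−1)^0·4.8990/(2)·0.4758^3·0.8795^1 = +0.232093
  k=2: (−1)^1·4.8990/(2)·0.4758^1·0.8795^3 = -0.793029
d^2_{0,1}(2.1498) = +0.232093 -0.793029 = -0.560937
|D^2_{0,1}|² = |d^2_{0,1}(β)|² = (-0.560937)² = 0.314650 (the z-rotation phases have unit modulus)

P=0.3146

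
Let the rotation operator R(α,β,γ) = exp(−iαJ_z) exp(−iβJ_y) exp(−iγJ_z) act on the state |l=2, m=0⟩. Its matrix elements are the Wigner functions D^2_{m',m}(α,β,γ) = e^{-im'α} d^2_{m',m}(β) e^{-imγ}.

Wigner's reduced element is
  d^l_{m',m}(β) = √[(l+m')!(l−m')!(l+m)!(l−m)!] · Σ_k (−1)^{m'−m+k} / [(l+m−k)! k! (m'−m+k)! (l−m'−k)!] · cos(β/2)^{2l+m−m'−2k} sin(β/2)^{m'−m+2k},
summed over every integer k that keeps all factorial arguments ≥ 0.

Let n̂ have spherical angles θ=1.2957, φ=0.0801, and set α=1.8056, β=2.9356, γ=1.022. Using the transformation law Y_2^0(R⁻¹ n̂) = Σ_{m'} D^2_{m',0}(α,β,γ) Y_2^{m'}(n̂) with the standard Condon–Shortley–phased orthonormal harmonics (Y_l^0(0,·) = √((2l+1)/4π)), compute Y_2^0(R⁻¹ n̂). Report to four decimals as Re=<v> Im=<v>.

Re=-0.2324 Im=0.0000

Need the full column D^2_{m',0} for m'=−2..2 at α=1.8056, β=2.9356, γ=1.022.
cos(β/2)=0.102814, sin(β/2)=0.994701
d^2_{-2,0}: single k=2 term ⇒ +0.025619;  D = -0.022846-0.011594i
d^2_{-1,0}: k∈[1..2] ⇒ +0.002648 -0.247860 = -0.245212;  D = +0.057049-0.238483i
d^2_{0,0}: k∈[0..2] ⇒ +0.000112 -0.041836 +0.978970 = +0.937246;  D = +0.937246+0.000000i
d^2_{1,0}: k∈[0..1] ⇒ -0.002648 +0.247860 = +0.245212;  D = -0.057049-0.238483i
d^2_{2,0}: single k=0 term ⇒ +0.025619;  D = -0.022846+0.011594i
Y_2^{m'}(θ=1.2957,φ=0.0801) and Σ D·Y over m':
  (-0.0228-0.0116i)·(+0.3532-0.0571i)  (+0.0570-0.2385i)·(+0.2013-0.0162i)  (+0.9372+0.0000i)·(-0.2456+0.0000i)  (-0.0570-0.2385i)·(-0.2013-0.0162i)  (-0.0228+0.0116i)·(+0.3532+0.0571i)
Y_2^0(R⁻¹ n̂) = -0.232363+0.000000i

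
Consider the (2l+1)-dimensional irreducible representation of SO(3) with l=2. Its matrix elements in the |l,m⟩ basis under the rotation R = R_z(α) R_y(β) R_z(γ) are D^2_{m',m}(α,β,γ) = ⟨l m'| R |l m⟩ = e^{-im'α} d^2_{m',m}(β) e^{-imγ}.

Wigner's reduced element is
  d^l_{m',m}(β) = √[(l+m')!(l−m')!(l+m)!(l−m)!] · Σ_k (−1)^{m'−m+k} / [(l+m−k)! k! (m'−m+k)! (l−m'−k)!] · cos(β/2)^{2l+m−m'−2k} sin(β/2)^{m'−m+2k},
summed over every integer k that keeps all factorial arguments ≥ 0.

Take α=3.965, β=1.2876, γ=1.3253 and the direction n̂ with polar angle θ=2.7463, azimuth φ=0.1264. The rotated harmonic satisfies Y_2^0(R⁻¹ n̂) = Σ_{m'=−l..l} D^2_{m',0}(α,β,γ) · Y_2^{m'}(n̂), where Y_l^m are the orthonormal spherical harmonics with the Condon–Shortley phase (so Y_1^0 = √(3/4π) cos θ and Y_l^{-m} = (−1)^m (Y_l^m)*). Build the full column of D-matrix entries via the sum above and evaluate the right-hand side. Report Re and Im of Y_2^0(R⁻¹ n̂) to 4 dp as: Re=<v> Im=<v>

Need the full column D^2_{m',0} for m'=−2..2 at α=3.965, β=1.2876, γ=1.3253.
cos(β/2)=0.799821, sin(β/2)=0.600239
d^2_{-2,0}: single k=2 term ⇒ +0.564559;  D = -0.042876+0.562929i
d^2_{-1,0}: k∈[1..2] ⇒ +0.752277 -0.423683 = +0.328594;  D = -0.223354-0.241012i
d^2_{0,0}: k∈[0..2] ⇒ +0.409233 -0.921921 +0.129807 = -0.382882;  D = -0.382882+0.000000i
d^2_{1,0}: k∈[0..1] ⇒ -0.752277 +0.423683 = -0.328594;  D = +0.223354-0.241012i
d^2_{2,0}: single k=0 term ⇒ +0.564559;  D = -0.042876-0.562929i
Y_2^{m'}(θ=2.7463,φ=0.1264) and Σ D·Y over m':
  (-0.0429+0.5629i)·(+0.0555-0.0143i)  (-0.2234-0.2410i)·(-0.2724+0.0346i)  (-0.3829+0.0000i)·(+0.4905+0.0000i)  (+0.2234-0.2410i)·(+0.2724+0.0346i)  (-0.0429-0.5629i)·(+0.0555+0.0143i)
Y_2^0(R⁻¹ n̂) = -0.038073+0.000000i

Re=-0.0381 Im=0.0000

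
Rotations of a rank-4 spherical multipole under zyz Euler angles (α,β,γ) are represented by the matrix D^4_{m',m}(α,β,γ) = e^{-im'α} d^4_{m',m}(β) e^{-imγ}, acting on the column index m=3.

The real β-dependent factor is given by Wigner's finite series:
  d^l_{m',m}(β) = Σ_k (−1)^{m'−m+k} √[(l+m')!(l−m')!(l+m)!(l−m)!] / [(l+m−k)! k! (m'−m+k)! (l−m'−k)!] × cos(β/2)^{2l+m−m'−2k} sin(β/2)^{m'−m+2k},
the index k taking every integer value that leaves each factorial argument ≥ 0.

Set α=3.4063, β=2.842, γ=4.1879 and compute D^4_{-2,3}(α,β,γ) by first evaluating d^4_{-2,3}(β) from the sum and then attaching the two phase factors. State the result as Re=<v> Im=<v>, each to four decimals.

Re=-0.4143 Im=-0.2439

D^4_{-2,3}(3.4063,2.842,4.1879) = e^{-i·-2·3.4063}·d^4_{-2,3}(2.842)·e^{-i·3·4.1879}. Compute d first:
With c≡cos(β/2)=0.149237 and s≡sin(β/2)=0.988801, N=[2·720·5040·1]^{1/2}=2693.993318
Admissible k: 5..6 (factorial args all ≥0)
  k=5: (−1)^0·2693.9933/(240)·0.1492^3·0.9888^5 = +0.035266
  k=6: (−1)^1·2693.9933/(720)·0.1492^1·0.9888^7 = -0.516064
d^4_{-2,3}(2.842) = +0.035266 -0.516064 = -0.480798
Phases: e^{-i·(-2)·3.4063}=+0.863103+0.505028i, e^{-i·(3)·4.1879}=+0.999996+0.002671i ⇒ D=-0.414328-0.243924i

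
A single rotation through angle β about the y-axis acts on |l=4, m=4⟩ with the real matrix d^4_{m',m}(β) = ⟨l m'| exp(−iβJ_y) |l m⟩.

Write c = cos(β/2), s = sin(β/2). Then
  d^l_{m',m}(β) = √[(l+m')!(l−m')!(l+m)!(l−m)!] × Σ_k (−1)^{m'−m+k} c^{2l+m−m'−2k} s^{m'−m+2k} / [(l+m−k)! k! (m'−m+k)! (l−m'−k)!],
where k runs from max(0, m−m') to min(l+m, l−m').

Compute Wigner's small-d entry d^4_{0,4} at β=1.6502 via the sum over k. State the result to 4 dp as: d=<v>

d^4_{0,4}(β=1.6502) via Wigner's sum:
With c≡cos(β/2)=0.678484 and s≡sin(β/2)=0.734616, N=[24·24·40320·1]^{1/2}=4819.161753
Admissible k: 4..4 (factorial args all ≥0)
  k=4: (−1)^0·4819.1618/(576)·0.6785^4·0.7346^4 = +0.516353
d^4_{0,4}(1.6502) = +0.516353

d=0.5164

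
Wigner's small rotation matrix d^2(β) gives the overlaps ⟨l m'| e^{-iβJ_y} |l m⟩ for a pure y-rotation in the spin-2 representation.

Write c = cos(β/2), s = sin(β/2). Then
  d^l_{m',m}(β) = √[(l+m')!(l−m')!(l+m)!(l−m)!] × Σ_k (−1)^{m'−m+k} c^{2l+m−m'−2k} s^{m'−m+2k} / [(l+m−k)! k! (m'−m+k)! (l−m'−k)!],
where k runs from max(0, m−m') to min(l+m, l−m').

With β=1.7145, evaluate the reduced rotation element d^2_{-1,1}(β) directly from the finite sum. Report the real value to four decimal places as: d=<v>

d=0.4079

d^2_{-1,1}(β=1.7145) via Wigner's sum:
Half-angle: c=0.654519, s=0.756045. N=√(1·6·6·1)=6.000000
k: max(0,(1)−(-1))=2 … min(2+(1),2−(-1))=3
  k=2: (−1)^0·6.0000/(2)·0.6545^2·0.7560^2 = +0.734618
  k=3: (−1)^1·6.0000/(6)·0.6545^0·0.7560^4 = -0.326732
d^2_{-1,1}(1.7145) = +0.734618 -0.326732 = +0.407886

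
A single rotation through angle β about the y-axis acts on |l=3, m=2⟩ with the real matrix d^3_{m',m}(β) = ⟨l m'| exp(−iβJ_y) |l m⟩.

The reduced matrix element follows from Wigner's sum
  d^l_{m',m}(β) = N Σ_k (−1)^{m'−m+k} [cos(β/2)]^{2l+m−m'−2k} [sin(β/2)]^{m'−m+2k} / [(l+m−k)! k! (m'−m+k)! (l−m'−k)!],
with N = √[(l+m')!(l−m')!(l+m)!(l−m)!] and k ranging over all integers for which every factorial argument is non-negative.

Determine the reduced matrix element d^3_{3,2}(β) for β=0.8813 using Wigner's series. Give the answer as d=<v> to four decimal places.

d=-0.6324

d^3_{3,2}(β=0.8813) via Wigner's sum:
With c≡cos(β/2)=0.904475 and s≡sin(β/2)=0.426527, N=[720·1·120·1]^{1/2}=293.938769
Admissible k: 0..0 (factorial args all ≥0)
  k=0: (−1)^1·293.9388/(120)·0.9045^5·0.4265^1 = -0.632418
d^3_{3,2}(0.8813) = -0.632418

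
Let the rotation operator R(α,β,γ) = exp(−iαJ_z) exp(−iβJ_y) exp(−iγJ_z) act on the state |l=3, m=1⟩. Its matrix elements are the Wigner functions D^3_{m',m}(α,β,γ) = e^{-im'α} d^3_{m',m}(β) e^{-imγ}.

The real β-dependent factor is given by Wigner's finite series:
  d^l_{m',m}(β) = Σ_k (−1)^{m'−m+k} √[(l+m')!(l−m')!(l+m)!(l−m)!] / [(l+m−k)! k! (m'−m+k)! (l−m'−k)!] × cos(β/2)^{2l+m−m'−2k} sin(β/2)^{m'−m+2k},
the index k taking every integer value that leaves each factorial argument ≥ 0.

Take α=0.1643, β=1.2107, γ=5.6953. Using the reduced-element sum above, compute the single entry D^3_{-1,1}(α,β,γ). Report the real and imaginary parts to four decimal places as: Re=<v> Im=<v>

First d^3_{-1,1}(β=1.2107), then the phase factors e^{-i(-1)α} and e^{-i(1)γ}:
c=cos(1.2107/2)=0.822303, s=sin(1.2107/2)=0.569050; N=√[2·24·24·2]=48.000000
k: max(0,(1)−(-1))=2 … min(3+(1),3−(-1))=4
  k=2: (−1)^0·48.0000/(8)·0.8223^4·0.5690^2 = +0.888340
  k=3: (−1)^1·48.0000/(6)·0.8223^2·0.5690^4 = -0.567225
  k=4: (−1)^2·48.0000/(48)·0.8223^0·0.5690^6 = +0.033955
d^3_{-1,1}(1.2107) = +0.888340 -0.567225 +0.033955 = +0.355071
D = (+0.986533+0.163562i)·(+0.355071)·(+0.832115+0.554603i) = +0.259272+0.242597i

Re=0.2593 Im=0.2426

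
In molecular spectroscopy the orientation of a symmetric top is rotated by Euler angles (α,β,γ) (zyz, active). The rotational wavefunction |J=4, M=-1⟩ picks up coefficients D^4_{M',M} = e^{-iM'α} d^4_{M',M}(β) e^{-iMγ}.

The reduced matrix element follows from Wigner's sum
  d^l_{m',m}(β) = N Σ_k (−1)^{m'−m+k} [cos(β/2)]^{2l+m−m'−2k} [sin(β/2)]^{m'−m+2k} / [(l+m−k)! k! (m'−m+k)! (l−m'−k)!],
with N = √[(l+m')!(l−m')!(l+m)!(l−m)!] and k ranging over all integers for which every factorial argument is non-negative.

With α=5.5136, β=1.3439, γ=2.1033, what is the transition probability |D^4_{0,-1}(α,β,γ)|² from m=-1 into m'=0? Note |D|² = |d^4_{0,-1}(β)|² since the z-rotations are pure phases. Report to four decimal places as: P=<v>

First d^4_{0,-1}(β=1.3439), then the phase factors e^{-i(0)α} and e^{-i(-1)γ}:
Half-angle: c=0.782609, s=0.622513. N=√(24·24·6·120)=643.987578
Admissible k: 0..3 (factorial args all ≥0)
  k=0: (−1)^1·643.9876/(144)·0.7826^7·0.6225^1 = -0.500586
  k=1: (−1)^2·643.9876/(24)·0.7826^5·0.6225^3 = +1.900365
  k=2: (−1)^3·643.9876/(24)·0.7826^3·0.6225^5 = -1.202387
  k=3: (−1)^4·643.9876/(144)·0.7826^1·0.6225^7 = +0.126794
d^4_{0,-1}(1.3439) = -0.500586 +1.900365 -1.202387 +0.126794 = +0.324187
|D^4_{0,-1}|² = |d^4_{0,-1}(β)|² = (+0.324187)² = 0.105097 (the z-rotation phases have unit modulus)

P=0.1051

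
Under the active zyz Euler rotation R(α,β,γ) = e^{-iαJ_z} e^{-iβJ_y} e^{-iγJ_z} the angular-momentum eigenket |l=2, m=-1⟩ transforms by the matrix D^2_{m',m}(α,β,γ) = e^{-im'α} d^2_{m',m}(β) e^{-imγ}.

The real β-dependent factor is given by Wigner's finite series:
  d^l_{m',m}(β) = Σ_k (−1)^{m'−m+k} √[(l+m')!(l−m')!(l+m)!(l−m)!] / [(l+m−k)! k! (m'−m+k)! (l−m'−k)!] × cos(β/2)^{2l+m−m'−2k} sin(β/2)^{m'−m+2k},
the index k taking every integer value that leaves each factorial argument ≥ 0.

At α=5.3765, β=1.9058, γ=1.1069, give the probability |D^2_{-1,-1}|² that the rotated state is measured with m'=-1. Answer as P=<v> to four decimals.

P=0.3095

First d^2_{-1,-1}(β=1.9058), then the phase factors e^{-i(-1)α} and e^{-i(-1)γ}:
With c≡cos(β/2)=0.579322 and s≡sin(β/2)=0.815099, N=[1·6·1·6]^{1/2}=6.000000
k∈{0,1} keeps every argument non-negative
  k=0: (−1)^0·6.0000/(6)·0.5793^4·0.8151^0 = +0.112637
  k=1: (−1)^1·6.0000/(2)·0.5793^2·0.8151^2 = -0.668931
d^2_{-1,-1}(1.9058) = +0.112637 -0.668931 = -0.556295
|D^2_{-1,-1}|² = |d^2_{-1,-1}(β)|² = (-0.556295)² = 0.309464 (the z-rotation phases have unit modulus)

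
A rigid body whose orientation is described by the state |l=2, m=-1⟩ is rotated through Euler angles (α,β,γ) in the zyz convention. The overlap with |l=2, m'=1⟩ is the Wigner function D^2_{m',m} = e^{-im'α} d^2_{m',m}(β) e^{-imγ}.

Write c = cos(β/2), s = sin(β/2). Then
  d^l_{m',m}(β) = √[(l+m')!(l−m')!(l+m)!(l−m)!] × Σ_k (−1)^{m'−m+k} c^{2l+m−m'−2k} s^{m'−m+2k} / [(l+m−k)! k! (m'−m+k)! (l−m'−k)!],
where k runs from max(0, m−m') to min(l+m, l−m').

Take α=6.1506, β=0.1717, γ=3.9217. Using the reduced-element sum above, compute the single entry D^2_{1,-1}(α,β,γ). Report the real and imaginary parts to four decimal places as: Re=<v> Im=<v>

First d^2_{1,-1}(β=0.1717), then the phase factors e^{-i(1)α} and e^{-i(-1)γ}:
Half-angle: c=0.996317, s=0.085745. N=√(6·1·1·6)=6.000000
k: max(0,(-1)−(1))=0 … min(2+(-1),2−(1))=1
  k=0: (−1)^2·6.0000/(2)·0.9963^2·0.0857^2 = +0.021894
  k=1: (−1)^3·6.0000/(6)·0.9963^0·0.0857^4 = -0.000054
d^2_{1,-1}(0.1717) = +0.021894 -0.000054 = +0.021840
Phases: e^{-i·(1)·6.1506}=+0.991223+0.132197i, e^{-i·(-1)·3.9217}=-0.710838-0.703356i ⇒ D=-0.013358-0.017279i

Re=-0.0134 Im=-0.0173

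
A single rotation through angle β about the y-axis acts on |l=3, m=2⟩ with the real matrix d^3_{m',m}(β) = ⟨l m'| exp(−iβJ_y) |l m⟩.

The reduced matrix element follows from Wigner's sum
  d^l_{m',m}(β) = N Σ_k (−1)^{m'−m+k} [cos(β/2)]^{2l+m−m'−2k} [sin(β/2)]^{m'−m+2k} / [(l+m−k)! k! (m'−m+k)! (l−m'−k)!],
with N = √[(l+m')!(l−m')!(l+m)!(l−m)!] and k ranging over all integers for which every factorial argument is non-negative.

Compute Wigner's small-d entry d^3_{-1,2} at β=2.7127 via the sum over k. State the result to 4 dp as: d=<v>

d=-0.5425

d^3_{-1,2}(β=2.7127) via Wigner's sum:
Half-angle: c=0.212806, s=0.977094. N=√(2·24·120·1)=75.894664
k∈{3,4} keeps every argument non-negative
  k=3: (−1)^0·75.8947/(12)·0.2128^3·0.9771^3 = +0.056858
  k=4: (−1)^1·75.8947/(24)·0.2128^1·0.9771^5 = -0.599332
d^3_{-1,2}(2.7127) = +0.056858 -0.599332 = -0.542474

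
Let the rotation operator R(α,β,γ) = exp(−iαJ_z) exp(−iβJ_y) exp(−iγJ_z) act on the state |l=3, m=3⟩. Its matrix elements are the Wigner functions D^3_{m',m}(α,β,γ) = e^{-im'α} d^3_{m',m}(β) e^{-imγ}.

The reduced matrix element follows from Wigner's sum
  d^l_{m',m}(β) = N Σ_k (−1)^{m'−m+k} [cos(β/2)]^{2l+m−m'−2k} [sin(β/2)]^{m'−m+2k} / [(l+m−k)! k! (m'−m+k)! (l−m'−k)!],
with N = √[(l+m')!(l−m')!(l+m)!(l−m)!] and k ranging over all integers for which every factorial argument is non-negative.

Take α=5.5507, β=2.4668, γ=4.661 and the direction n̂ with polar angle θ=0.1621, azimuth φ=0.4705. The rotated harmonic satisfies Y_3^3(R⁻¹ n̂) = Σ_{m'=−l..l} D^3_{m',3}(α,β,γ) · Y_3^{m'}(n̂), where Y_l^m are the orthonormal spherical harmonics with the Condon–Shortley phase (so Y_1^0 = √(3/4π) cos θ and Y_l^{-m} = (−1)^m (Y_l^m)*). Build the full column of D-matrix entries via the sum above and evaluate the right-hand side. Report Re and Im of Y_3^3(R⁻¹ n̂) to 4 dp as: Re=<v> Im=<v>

Re=-0.0645 Im=-0.1134

Need the full column D^3_{m',3} for m'=−3..3 at α=5.5507, β=2.4668, γ=4.661.
cos(β/2)=0.331031, sin(β/2)=0.943620
d^3_{-3,3}: single k=6 term ⇒ +0.705963;  D = -0.628616+0.321289i
d^3_{-2,3}: single k=5 term ⇒ +0.606638;  D = -0.586250-0.155951i
d^3_{-1,3}: single k=4 term ⇒ +0.336490;  D = -0.183931-0.281771i
d^3_{0,3}: single k=3 term ⇒ +0.136306;  D = +0.020931-0.134689i
d^3_{1,3}: single k=2 term ⇒ +0.041411;  D = +0.032092-0.026172i
d^3_{2,3}: single k=1 term ⇒ +0.009188;  D = +0.009177+0.000444i
d^3_{3,3}: single k=0 term ⇒ +0.001316;  D = +0.000935+0.000926i
Y_3^{m'}(θ=0.1621,φ=0.4705) and Σ D·Y over m':
  (-0.6286+0.3213i)·(+0.0003-0.0017i)  (-0.5863-0.1560i)·(+0.0155-0.0212i)  (-0.1839-0.2818i)·(+0.1799-0.0915i)  (+0.0209-0.1347i)·(+0.6886+0.0000i)  (+0.0321-0.0262i)·(-0.1799-0.0915i)  (+0.0092+0.0004i)·(+0.0155+0.0212i)  (+0.0009+0.0009i)·(-0.0003-0.0017i)
Y_3^3(R⁻¹ n̂) = -0.064495-0.113427i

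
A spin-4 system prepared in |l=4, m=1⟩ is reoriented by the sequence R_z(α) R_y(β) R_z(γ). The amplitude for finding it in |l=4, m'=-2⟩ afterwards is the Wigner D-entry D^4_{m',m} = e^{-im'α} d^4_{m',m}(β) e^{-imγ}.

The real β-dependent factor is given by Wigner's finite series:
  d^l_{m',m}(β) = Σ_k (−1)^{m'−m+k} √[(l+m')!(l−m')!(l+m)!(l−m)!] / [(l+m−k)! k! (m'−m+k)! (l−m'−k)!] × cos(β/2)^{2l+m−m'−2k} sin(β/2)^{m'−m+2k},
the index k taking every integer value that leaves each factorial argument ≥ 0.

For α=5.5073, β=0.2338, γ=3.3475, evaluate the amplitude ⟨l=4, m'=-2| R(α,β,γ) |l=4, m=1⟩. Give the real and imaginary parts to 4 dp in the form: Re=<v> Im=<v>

Re=0.0039 Im=0.0209

First d^4_{-2,1}(β=0.2338), then the phase factors e^{-i(-2)α} and e^{-i(1)γ}:
Half-angle: c=0.993175, s=0.116634. N=√(2·720·120·6)=1018.233765
Admissible k: 3..5 (factorial args all ≥0)
  k=3: (−1)^0·1018.2338/(72)·0.9932^5·0.1166^3 = +0.021683
  k=4: (−1)^1·1018.2338/(48)·0.9932^3·0.1166^5 = -0.000449
  k=5: (−1)^2·1018.2338/(240)·0.9932^1·0.1166^7 = +0.000001
d^4_{-2,1}(0.2338) = +0.021683 -0.000449 +0.000001 = +0.021236
Phases: e^{-i·(-2)·5.5073}=+0.019025-0.999819i, e^{-i·(1)·3.3475}=-0.978876+0.204455i ⇒ D=+0.003945+0.020866i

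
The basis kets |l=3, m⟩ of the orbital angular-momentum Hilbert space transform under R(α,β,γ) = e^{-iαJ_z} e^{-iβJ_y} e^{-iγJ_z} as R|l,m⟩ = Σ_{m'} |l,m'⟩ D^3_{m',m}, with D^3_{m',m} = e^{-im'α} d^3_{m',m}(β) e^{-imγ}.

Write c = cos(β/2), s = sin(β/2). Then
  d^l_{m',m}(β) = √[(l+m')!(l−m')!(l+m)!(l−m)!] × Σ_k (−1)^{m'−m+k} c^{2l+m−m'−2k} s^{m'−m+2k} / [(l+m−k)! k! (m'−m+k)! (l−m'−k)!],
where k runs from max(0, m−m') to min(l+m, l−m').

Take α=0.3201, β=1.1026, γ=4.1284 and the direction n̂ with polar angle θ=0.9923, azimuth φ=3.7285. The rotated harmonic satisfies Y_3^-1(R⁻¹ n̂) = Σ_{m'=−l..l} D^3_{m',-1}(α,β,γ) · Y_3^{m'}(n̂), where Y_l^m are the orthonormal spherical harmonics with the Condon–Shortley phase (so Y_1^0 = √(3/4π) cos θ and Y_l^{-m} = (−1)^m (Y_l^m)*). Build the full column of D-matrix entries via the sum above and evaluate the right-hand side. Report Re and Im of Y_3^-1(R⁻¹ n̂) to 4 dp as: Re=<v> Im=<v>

Need the full column D^3_{m',-1} for m'=−3..3 at α=0.3201, β=1.1026, γ=4.1284.
cos(β/2)=0.851844, sin(β/2)=0.523795
d^3_{-3,-1}: single k=2 term ⇒ +0.559512;  D = +0.205616-0.520361i
d^3_{-2,-1}: k∈[1..2] ⇒ +0.742955 -0.561817 = +0.181138;  D = +0.010177-0.180852i
d^3_{-1,-1}: k∈[0..2] ⇒ +0.382086 -1.155723 +0.327731 = -0.445906;  D = +0.116309+0.430470i
d^3_{0,-1}: k∈[0..2] ⇒ -0.813866 +0.923160 -0.116348 = -0.007055;  D = +0.003890+0.005885i
d^3_{1,-1}: k∈[0..2] ⇒ +0.866792 -0.436974 +0.020652 = +0.450470;  D = -0.354007-0.278571i
d^3_{2,-1}: k∈[0..1] ⇒ -0.561817 +0.106210 = -0.455607;  D = +0.428512+0.154774i
d^3_{3,-1}: single k=0 term ⇒ +0.211549;  D = -0.211475-0.005607i
Y_3^{m'}(θ=0.9923,φ=3.7285) and Σ D·Y over m':
  (+0.2056-0.5204i)·(+0.0462+0.2405i)  (+0.0102-0.1809i)·(+0.1515-0.3613i)  (+0.1163+0.4305i)·(-0.1115+0.0741i)  (+0.0039+0.0059i)·(-0.3071+0.0000i)  (-0.3540-0.2786i)·(+0.1115+0.0741i)  (+0.4285+0.1548i)·(+0.1515+0.3613i)  (-0.2115-0.0056i)·(-0.0462+0.2405i)
Y_3^-1(R⁻¹ n̂) = +0.026084+0.023503i

Re=0.0261 Im=0.0235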